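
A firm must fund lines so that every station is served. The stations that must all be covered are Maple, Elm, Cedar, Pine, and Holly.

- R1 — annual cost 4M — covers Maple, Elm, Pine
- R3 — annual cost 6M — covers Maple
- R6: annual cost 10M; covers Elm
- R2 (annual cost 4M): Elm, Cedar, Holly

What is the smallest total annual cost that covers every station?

8

Choose R1 and R2: together they cover Maple, Elm, Cedar, Pine, Holly — every station.
Total annual cost: 4 + 4 = 8.
No cover costs less than 8.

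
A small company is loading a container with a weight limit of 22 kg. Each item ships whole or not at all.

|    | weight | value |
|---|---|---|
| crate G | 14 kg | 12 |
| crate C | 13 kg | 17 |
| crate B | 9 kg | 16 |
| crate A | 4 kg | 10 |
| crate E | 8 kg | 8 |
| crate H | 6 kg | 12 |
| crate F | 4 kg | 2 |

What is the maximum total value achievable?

38

Take crate B, crate A, and crate H: weight 9 + 4 + 6 = 19 ≤ 22, value 16 + 10 + 12 = 38.
No other feasible combination does better.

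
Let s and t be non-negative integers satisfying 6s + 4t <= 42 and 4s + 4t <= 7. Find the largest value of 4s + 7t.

7

The continuous relaxation peaks at (0, 1.75) with value 12.25; rounding to a feasible lattice point costs some objective.
(s,t)=(0,1): 6·0+4·1=4≤42, 4·0+4·1=4≤7, objective 7.
(s,t)=(1,0): 6·1+4·0=6≤42, 4·1+4·0=4≤7, objective 4.
No feasible integer point exceeds 7.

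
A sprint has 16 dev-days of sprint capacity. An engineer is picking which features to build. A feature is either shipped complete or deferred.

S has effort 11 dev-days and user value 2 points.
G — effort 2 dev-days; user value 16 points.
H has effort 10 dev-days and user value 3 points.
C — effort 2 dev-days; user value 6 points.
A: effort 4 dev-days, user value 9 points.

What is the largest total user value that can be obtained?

G + A: effort 2 + 4 = 6 ≤ 16, user value 16 + 9 = 25.
G + C + A: effort 2 + 2 + 4 = 8 ≤ 16, user value 16 + 6 + 9 = 31.
G + H + A: effort 2 + 10 + 4 = 16 ≤ 16, user value 16 + 3 + 9 = 28.
Best is G, C, and A with total user value 31.

31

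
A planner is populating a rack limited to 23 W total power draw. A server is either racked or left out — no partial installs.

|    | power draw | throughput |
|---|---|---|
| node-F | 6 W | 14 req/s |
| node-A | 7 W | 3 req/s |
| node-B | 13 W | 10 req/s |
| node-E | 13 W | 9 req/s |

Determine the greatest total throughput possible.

24

node-F + node-E: power draw 6 + 13 = 19 ≤ 23, throughput 14 + 9 = 23.
node-F + node-B: power draw 6 + 13 = 19 ≤ 23, throughput 14 + 10 = 24.
Best is node-F and node-B with total throughput 24.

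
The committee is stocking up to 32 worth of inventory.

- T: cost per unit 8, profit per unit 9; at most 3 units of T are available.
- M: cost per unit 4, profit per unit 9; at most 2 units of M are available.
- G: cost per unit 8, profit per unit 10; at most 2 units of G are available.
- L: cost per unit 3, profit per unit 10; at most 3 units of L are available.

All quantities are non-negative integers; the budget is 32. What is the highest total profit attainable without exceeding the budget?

L has the best ratio (10/3); taking only L gives at most 3×10 = 30 (stopped by the supply cap of 3).
Mixing does better — 1×M, 2×G, and 3×L: cost 29 ≤ 32, profit 1·9 + 2·10 + 3·10 = 59.

59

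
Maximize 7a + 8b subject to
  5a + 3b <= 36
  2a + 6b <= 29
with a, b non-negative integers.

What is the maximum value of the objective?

The continuous relaxation peaks at (5.38, 3.04) with value 61.96; rounding to a feasible lattice point costs some objective.
(a,b)=(5,3): 5·5+3·3=34≤36, 2·5+6·3=28≤29, objective 59.
(a,b)=(6,2): 5·6+3·2=36≤36, 2·6+6·2=24≤29, objective 58.
(a,b)=(4,3): 5·4+3·3=29≤36, 2·4+6·3=26≤29, objective 52.
(a,b)=(5,2): 5·5+3·2=31≤36, 2·5+6·2=22≤29, objective 51.
The best lattice point is (5,3), giving 59.

59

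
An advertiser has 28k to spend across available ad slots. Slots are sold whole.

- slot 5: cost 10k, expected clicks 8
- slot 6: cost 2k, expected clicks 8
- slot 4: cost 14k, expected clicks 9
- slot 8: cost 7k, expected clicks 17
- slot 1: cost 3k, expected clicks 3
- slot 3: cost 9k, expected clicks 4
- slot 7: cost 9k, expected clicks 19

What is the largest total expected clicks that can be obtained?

52

Allowing fractional choices, the relaxed optimum would be about 52.6, but ad slots are indivisible.
slot 6 + slot 8 + slot 3 + slot 7: cost 2 + 7 + 9 + 9 = 27 ≤ 28, expected clicks 8 + 17 + 4 + 19 = 48.
slot 5 + slot 6 + slot 8 + slot 7: cost 10 + 2 + 7 + 9 = 28 ≤ 28, expected clicks 8 + 8 + 17 + 19 = 52.
slot 6 + slot 8 + slot 1 + slot 7: cost 2 + 7 + 3 + 9 = 21 ≤ 28, expected clicks 8 + 17 + 3 + 19 = 47.
Best is slot 5, slot 6, slot 8, and slot 7 with total expected clicks 52.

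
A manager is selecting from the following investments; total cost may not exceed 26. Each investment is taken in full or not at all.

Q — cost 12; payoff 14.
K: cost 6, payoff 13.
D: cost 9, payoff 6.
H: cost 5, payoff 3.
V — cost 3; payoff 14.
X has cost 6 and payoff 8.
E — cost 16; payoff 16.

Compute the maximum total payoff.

This is a 0-1 knapsack instance.
Take Q, K, H, and V: cost 12 + 6 + 5 + 3 = 26 ≤ 26, payoff 14 + 13 + 3 + 14 = 44.
No other feasible combination does better.

44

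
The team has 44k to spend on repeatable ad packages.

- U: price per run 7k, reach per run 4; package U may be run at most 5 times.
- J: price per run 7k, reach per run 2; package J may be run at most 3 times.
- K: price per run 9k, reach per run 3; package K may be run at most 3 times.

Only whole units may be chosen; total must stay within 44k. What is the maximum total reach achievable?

5×U and 1×K: price 44 ≤ 44, reach 5·4 + 1·3 = 23.
5×U and 1×J: price 42 ≤ 44, reach 5·4 + 1·2 = 22.
Best is 23.

23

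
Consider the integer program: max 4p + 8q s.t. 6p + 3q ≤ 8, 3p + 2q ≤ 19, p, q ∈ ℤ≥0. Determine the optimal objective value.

The continuous relaxation peaks at (0, 2.67) with value 21.33; rounding to a feasible lattice point costs some objective.
(p,q)=(0,2): 6·0+3·2=6≤8, 3·0+2·2=4≤19, objective 16.
(p,q)=(0,1): 6·0+3·1=3≤8, 3·0+2·1=2≤19, objective 8.
The best lattice point is (0,2), giving 16.

16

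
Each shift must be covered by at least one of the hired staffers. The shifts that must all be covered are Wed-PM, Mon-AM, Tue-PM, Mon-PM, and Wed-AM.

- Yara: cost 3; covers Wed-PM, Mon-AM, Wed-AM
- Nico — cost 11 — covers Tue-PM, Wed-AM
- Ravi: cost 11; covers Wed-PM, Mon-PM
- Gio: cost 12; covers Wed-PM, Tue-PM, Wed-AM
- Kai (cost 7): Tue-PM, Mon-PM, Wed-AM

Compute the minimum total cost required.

10

Choose Yara and Kai: together they cover Wed-PM, Mon-AM, Tue-PM, Mon-PM, Wed-AM — every shift.
Total cost: 3 + 7 = 10.
No cover costs less than 10.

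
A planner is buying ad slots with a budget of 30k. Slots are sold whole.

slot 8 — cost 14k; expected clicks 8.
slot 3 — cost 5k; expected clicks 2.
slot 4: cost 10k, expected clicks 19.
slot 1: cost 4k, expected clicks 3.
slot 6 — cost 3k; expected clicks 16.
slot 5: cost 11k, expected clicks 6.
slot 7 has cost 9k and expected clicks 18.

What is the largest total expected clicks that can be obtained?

56

Take slot 4, slot 1, slot 6, and slot 7: cost 10 + 4 + 3 + 9 = 26 ≤ 30, expected clicks 19 + 3 + 16 + 18 = 56.
No other feasible combination does better.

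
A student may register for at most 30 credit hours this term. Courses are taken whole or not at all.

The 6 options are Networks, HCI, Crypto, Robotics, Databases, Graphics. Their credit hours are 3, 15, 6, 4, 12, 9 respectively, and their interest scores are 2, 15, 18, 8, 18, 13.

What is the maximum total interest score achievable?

51

Allowing fractional choices, the relaxed optimum would be about 55.6, but courses are indivisible.
Crypto + Databases + Graphics: credit hours 6 + 12 + 9 = 27 ≤ 30, interest score 18 + 18 + 13 = 49.
Networks + Crypto + Databases + Graphics: credit hours 3 + 6 + 12 + 9 = 30 ≤ 30, interest score 2 + 18 + 18 + 13 = 51.
Best is Networks, Crypto, Databases, and Graphics with total interest score 51.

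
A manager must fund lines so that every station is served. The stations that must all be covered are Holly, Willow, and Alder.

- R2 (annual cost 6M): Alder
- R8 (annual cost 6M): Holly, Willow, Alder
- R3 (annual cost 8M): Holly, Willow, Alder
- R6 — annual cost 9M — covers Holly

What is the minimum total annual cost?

6

R8 alone covers Holly, Willow, Alder — every station.
Total annual cost: 6.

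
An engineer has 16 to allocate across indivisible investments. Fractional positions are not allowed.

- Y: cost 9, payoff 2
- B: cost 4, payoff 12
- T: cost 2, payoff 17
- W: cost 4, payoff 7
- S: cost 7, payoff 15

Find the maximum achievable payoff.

This is an integer program with binary decision variables.
Take B, T, and S: cost 4 + 2 + 7 = 13 ≤ 16, payoff 12 + 17 + 15 = 44.
No other feasible combination does better.

44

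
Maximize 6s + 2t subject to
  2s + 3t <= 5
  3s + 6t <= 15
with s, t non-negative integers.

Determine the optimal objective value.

12

The continuous relaxation peaks at (2.5, 0) with value 15.00; rounding to a feasible lattice point costs some objective.
(s,t)=(2,0): 2·2+3·0=4≤5, 3·2+6·0=6≤15, objective 12.
(s,t)=(1,1): 2·1+3·1=5≤5, 3·1+6·1=9≤15, objective 8.
(s,t)=(1,0): 2·1+3·0=2≤5, 3·1+6·0=3≤15, objective 6.
The best lattice point is (2,0), giving 12.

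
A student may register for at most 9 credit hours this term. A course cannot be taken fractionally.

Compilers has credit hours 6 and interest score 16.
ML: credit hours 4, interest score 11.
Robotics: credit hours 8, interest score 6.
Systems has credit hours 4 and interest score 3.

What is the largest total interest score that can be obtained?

Allowing fractional choices, the relaxed optimum would be about 24.3, but courses are indivisible.
Compilers: credit hours 6 ≤ 9, interest score 16.
ML: credit hours 4 ≤ 9, interest score 11.
ML + Systems: credit hours 4 + 4 = 8 ≤ 9, interest score 11 + 3 = 14.
Best is Compilers with total interest score 16.

16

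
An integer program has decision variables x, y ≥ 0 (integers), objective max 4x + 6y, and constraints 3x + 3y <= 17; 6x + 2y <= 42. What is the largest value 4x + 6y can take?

30

The continuous relaxation peaks at (0, 5.67) with value 34.00; rounding to a feasible lattice point costs some objective.
(x,y)=(0,5): 3·0+3·5=15≤17, 6·0+2·5=10≤42, objective 30.
(x,y)=(1,4): 3·1+3·4=15≤17, 6·1+2·4=14≤42, objective 28.
(x,y)=(0,4): 3·0+3·4=12≤17, 6·0+2·4=8≤42, objective 24.
Maximum is 30 at (x,y)=(0,5).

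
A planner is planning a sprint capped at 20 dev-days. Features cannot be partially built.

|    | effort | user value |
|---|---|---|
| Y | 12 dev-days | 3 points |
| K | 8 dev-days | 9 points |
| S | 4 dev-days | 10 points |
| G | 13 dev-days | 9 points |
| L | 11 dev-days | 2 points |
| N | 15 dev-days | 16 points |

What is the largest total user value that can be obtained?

26

Take S and N: effort 4 + 15 = 19 ≤ 20, user value 10 + 16 = 26.
No other feasible combination does better.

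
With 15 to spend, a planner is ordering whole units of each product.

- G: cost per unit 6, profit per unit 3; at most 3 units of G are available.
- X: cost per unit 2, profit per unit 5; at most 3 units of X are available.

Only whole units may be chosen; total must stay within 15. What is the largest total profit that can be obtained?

18

This is a bounded integer knapsack.
3×X: cost 6 ≤ 15, profit 3·5 = 15.
1×G and 3×X: cost 12 ≤ 15, profit 1·3 + 3·5 = 18.
Best is 18.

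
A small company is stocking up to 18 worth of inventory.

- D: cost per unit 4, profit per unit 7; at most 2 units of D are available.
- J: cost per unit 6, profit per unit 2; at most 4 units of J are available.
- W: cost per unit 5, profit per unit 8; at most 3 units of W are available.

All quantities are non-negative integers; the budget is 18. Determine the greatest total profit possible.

30

2×D and 2×W: cost 18 ≤ 18, profit 2·7 + 2·8 = 30.
3×W: cost 15 ≤ 18, profit 3·8 = 24.
Best is 30.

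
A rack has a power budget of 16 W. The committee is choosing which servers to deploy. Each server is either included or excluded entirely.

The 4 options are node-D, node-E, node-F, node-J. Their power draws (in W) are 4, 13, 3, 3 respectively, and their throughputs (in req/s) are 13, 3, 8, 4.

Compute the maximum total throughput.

25

node-D + node-F + node-J: power draw 4 + 3 + 3 = 10 ≤ 16, throughput 13 + 8 + 4 = 25.
node-D + node-F: power draw 4 + 3 = 7 ≤ 16, throughput 13 + 8 = 21.
Best is node-D, node-F, and node-J with total throughput 25.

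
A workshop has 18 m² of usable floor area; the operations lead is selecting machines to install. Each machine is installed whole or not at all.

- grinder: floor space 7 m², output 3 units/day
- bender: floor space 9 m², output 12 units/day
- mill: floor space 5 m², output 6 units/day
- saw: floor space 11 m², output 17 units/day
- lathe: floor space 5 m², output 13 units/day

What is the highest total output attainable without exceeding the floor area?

30

mill + saw: floor space 5 + 11 = 16 ≤ 18, output 6 + 17 = 23.
saw + lathe: floor space 11 + 5 = 16 ≤ 18, output 17 + 13 = 30.
bender + lathe: floor space 9 + 5 = 14 ≤ 18, output 12 + 13 = 25.
Best is saw and lathe with total output 30.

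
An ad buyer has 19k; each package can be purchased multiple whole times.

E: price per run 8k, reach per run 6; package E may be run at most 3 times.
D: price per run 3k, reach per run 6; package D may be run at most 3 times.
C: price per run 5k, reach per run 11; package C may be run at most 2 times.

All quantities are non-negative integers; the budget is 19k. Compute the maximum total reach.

Take 3×D and 2×C: price 19 ≤ 19, reach 3·6 + 2·11 = 40.
C has the best ratio (11/5) and is taken to its limit of 2; remaining capacity is filled optimally with the others.

40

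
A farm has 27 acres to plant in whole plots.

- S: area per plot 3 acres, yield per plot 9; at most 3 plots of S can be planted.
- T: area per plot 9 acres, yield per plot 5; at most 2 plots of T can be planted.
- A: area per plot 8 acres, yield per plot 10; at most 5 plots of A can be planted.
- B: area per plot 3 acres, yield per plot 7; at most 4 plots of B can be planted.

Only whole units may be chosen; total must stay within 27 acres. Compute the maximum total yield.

58

This is a bounded integer knapsack.
S has the best ratio (9/3); taking only S gives at most 3×9 = 27 (stopped by the supply cap of 3).
Mixing does better — 3×S, 1×A, and 3×B: area 26 ≤ 27, yield 3·9 + 1·10 + 3·7 = 58.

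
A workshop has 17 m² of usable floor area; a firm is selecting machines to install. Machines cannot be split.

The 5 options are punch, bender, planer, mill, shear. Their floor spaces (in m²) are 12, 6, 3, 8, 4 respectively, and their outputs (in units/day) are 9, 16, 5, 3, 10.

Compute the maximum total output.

31

bender + planer + mill: floor space 6 + 3 + 8 = 17 ≤ 17, output 16 + 5 + 3 = 24.
bender + planer + shear: floor space 6 + 3 + 4 = 13 ≤ 17, output 16 + 5 + 10 = 31.
bender + shear: floor space 6 + 4 = 10 ≤ 17, output 16 + 10 = 26.
Best is bender, planer, and shear with total output 31.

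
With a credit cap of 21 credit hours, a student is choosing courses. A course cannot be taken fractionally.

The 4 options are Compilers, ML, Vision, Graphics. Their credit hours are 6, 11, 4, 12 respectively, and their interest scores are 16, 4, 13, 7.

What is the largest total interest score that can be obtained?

Allowing fractional choices, the relaxed optimum would be about 35.4, but courses are indivisible.
Compilers + ML + Vision: credit hours 6 + 11 + 4 = 21 ≤ 21, interest score 16 + 4 + 13 = 33.
Compilers + Vision: credit hours 6 + 4 = 10 ≤ 21, interest score 16 + 13 = 29.
Compilers + Graphics: credit hours 6 + 12 = 18 ≤ 21, interest score 16 + 7 = 23.
Best is Compilers, ML, and Vision with total interest score 33.

33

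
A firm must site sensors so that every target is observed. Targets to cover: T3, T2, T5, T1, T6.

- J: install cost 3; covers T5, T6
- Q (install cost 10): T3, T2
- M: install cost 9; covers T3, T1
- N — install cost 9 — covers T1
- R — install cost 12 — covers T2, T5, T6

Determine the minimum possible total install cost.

21

This is a weighted set-cover instance.
The greedy cost-per-new-target heuristic would pick J, M, and Q for 22, but a cheaper cover exists.
Choose M and R: together they cover T3, T2, T5, T1, T6 — every target.
Total install cost: 9 + 12 = 21.
No cover costs less than 21.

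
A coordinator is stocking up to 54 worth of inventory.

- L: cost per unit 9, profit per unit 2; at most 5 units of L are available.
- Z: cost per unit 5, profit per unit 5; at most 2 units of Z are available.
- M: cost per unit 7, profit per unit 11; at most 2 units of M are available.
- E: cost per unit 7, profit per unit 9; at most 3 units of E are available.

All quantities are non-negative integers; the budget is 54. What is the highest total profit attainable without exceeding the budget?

M has the best ratio (11/7); taking only M gives at most 2×11 = 22 (stopped by the supply cap of 2).
Mixing does better — 1×L, 2×Z, 2×M, and 3×E: cost 54 ≤ 54, profit 1·2 + 2·5 + 2·11 + 3·9 = 61.

61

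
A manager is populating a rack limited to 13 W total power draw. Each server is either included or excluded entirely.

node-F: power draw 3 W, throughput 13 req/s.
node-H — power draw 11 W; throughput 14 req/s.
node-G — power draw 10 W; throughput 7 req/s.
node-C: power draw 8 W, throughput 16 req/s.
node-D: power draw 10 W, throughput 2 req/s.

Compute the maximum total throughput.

29

node-F + node-C: power draw 3 + 8 = 11 ≤ 13, throughput 13 + 16 = 29.
node-C: power draw 8 ≤ 13, throughput 16.
node-F + node-G: power draw 3 + 10 = 13 ≤ 13, throughput 13 + 7 = 20.
Best is node-F and node-C with total throughput 29.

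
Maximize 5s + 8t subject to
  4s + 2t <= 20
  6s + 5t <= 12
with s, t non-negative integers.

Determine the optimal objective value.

Relaxing integrality, the LP optimum is 19.20 at (s,t) = (0, 2.4), which is not an integer point.
(s,t)=(0,2): 4·0+2·2=4≤20, 6·0+5·2=10≤12, objective 16.
(s,t)=(1,1): 4·1+2·1=6≤20, 6·1+5·1=11≤12, objective 13.
(s,t)=(0,1): 4·0+2·1=2≤20, 6·0+5·1=5≤12, objective 8.
No feasible integer point exceeds 16.

16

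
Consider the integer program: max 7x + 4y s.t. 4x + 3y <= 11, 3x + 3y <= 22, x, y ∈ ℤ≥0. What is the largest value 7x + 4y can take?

(x,y)=(2,1) is feasible, giving 18.
(x,y)=(1,2) is feasible, giving 15.
(x,y)=(2,0) is feasible, giving 14.
The best lattice point is (2,1), giving 18.

18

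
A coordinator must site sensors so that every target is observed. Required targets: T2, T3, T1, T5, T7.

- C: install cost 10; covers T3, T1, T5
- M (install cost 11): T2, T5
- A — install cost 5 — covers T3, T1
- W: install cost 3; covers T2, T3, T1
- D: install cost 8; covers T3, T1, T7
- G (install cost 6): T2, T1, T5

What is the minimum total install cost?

The greedy cost-per-new-target heuristic would pick W, G, and D for 17, but a cheaper cover exists.
Choose D and G: together they cover T2, T3, T1, T5, T7 — every target.
Total install cost: 8 + 6 = 14.
No cover costs less than 14.

14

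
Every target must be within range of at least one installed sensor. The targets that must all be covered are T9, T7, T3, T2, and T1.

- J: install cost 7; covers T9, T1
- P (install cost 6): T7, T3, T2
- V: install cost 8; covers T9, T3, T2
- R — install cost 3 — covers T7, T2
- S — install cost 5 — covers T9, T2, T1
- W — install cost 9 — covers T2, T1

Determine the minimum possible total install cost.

Choose P and S: together they cover T9, T7, T3, T2, T1 — every target.
Total install cost: 6 + 5 = 11.

11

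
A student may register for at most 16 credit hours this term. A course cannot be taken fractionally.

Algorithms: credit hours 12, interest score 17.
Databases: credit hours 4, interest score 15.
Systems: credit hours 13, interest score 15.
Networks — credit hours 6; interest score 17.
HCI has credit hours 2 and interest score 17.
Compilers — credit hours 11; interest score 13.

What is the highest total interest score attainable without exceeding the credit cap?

49

Databases + Networks + HCI: credit hours 4 + 6 + 2 = 12 ≤ 16, interest score 15 + 17 + 17 = 49.
Networks + HCI: credit hours 6 + 2 = 8 ≤ 16, interest score 17 + 17 = 34.
Best is Databases, Networks, and HCI with total interest score 49.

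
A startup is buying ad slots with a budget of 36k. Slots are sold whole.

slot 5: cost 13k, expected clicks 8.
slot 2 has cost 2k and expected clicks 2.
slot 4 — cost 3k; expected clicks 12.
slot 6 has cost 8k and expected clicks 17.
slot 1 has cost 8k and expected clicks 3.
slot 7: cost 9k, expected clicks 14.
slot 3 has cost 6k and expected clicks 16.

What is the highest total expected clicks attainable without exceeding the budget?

64

Take slot 2, slot 4, slot 6, slot 1, slot 7, and slot 3: cost 2 + 3 + 8 + 8 + 9 + 6 = 36 ≤ 36, expected clicks 2 + 12 + 17 + 3 + 14 + 16 = 64.
No other feasible combination does better.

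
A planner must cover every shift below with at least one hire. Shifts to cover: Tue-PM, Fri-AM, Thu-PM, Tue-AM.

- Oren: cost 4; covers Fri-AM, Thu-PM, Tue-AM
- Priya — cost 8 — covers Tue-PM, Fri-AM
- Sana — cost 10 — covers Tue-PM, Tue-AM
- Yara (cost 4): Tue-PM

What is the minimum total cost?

Choose Oren and Yara: together they cover Tue-PM, Fri-AM, Thu-PM, Tue-AM — every shift.
Total cost: 4 + 4 = 8.

8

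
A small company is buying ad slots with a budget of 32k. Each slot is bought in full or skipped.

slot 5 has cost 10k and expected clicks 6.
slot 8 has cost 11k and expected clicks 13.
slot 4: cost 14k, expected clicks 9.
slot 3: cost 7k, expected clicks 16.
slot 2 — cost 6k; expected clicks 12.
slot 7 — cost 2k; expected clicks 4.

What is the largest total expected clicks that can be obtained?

45

slot 4 + slot 3 + slot 2 + slot 7: cost 14 + 7 + 6 + 2 = 29 ≤ 32, expected clicks 9 + 16 + 12 + 4 = 41.
slot 8 + slot 3 + slot 2 + slot 7: cost 11 + 7 + 6 + 2 = 26 ≤ 32, expected clicks 13 + 16 + 12 + 4 = 45.
slot 8 + slot 3 + slot 2: cost 11 + 7 + 6 = 24 ≤ 32, expected clicks 13 + 16 + 12 = 41.
Best is slot 8, slot 3, slot 2, and slot 7 with total expected clicks 45.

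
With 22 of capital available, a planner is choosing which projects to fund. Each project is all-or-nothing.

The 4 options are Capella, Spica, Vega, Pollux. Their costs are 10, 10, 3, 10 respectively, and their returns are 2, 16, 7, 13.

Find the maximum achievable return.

29

Allowing fractional choices, the relaxed optimum would be about 34.7, but projects are indivisible.
Spica + Pollux: cost 10 + 10 = 20 ≤ 22, return 16 + 13 = 29.
Spica + Vega: cost 10 + 3 = 13 ≤ 22, return 16 + 7 = 23.
Vega + Pollux: cost 3 + 10 = 13 ≤ 22, return 7 + 13 = 20.
Best is Spica and Pollux with total return 29.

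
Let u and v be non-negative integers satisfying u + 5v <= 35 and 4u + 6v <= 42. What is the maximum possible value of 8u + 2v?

(u,v)=(10,0): 1·10+5·0=10≤35, 4·10+6·0=40≤42, objective 80.
(u,v)=(9,1): 1·9+5·1=14≤35, 4·9+6·1=42≤42, objective 74.
The best lattice point is (10,0), giving 80.

80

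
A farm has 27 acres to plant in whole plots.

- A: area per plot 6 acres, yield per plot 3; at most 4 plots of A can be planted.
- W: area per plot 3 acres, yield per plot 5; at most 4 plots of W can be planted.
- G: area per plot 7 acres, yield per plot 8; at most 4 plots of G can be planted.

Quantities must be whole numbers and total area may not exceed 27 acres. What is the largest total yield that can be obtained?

36

Take 4×W and 2×G: area 26 ≤ 27, yield 4·5 + 2·8 = 36.
W has the best ratio (5/3) and is taken to its limit of 4; remaining capacity is filled optimally with the others.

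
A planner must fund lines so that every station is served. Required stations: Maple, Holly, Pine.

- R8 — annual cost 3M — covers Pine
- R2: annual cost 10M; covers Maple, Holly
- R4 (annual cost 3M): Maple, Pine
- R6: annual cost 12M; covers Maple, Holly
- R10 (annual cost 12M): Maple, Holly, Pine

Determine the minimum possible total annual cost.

12

This is an integer covering problem.
The greedy cost-per-new-station heuristic would pick R4 and R2 for 13, but a cheaper cover exists.
R10 alone covers Maple, Holly, Pine — every station.
Total annual cost: 12.
No cover costs less than 12.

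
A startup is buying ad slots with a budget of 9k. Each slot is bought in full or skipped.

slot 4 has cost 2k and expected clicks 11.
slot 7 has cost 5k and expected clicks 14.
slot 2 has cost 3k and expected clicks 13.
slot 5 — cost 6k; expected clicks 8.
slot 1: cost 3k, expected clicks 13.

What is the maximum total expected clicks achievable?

Allowing fractional choices, the relaxed optimum would be about 39.8, but ad slots are indivisible.
slot 7 + slot 2: cost 5 + 3 = 8 ≤ 9, expected clicks 14 + 13 = 27.
slot 4 + slot 2 + slot 1: cost 2 + 3 + 3 = 8 ≤ 9, expected clicks 11 + 13 + 13 = 37.
Best is slot 4, slot 2, and slot 1 with total expected clicks 37.

37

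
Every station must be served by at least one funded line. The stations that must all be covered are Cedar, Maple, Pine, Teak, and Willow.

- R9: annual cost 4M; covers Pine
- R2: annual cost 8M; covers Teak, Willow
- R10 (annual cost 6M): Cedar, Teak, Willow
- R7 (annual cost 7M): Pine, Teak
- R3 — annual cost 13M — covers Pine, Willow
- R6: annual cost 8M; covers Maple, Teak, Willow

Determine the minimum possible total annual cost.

18

Choose R9, R10, and R6: together they cover Cedar, Maple, Pine, Teak, Willow — every station.
Total annual cost: 4 + 6 + 8 = 18.
No cover costs less than 18.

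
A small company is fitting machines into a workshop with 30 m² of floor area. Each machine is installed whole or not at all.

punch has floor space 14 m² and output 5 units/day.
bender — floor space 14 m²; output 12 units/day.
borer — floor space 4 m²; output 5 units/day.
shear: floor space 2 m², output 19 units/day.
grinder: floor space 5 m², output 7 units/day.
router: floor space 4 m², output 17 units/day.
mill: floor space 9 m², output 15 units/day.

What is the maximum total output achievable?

63

Take borer, shear, grinder, router, and mill: floor space 4 + 2 + 5 + 4 + 9 = 24 ≤ 30, output 5 + 19 + 7 + 17 + 15 = 63.
No feasible combination exceeds this.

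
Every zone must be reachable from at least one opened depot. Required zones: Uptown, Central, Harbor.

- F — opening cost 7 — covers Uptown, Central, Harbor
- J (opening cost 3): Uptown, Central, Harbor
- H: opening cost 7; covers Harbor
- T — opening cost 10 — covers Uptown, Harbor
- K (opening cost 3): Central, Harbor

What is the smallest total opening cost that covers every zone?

J alone covers Uptown, Central, Harbor — every zone.
Total opening cost: 3.
No cover costs less than 3.

3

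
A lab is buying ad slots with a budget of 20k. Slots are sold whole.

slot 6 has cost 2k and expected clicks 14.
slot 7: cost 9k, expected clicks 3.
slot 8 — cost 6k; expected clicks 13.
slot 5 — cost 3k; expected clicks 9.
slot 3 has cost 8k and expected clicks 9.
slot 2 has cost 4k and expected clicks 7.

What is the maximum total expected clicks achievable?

45

Allowing fractional choices, the relaxed optimum would be about 48.6, but ad slots are indivisible.
slot 6 + slot 8 + slot 5 + slot 2: cost 2 + 6 + 3 + 4 = 15 ≤ 20, expected clicks 14 + 13 + 9 + 7 = 43.
slot 6 + slot 8 + slot 5 + slot 3: cost 2 + 6 + 3 + 8 = 19 ≤ 20, expected clicks 14 + 13 + 9 + 9 = 45.
Best is slot 6, slot 8, slot 5, and slot 3 with total expected clicks 45.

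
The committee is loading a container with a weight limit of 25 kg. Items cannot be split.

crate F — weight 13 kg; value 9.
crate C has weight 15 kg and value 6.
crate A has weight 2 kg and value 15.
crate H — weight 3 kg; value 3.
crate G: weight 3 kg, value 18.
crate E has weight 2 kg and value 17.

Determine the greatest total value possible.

62

crate F + crate A + crate H + crate G + crate E: weight 13 + 2 + 3 + 3 + 2 = 23 ≤ 25, value 9 + 15 + 3 + 18 + 17 = 62.
crate C + crate A + crate H + crate G + crate E: weight 15 + 2 + 3 + 3 + 2 = 25 ≤ 25, value 6 + 15 + 3 + 18 + 17 = 59.
crate F + crate A + crate G + crate E: weight 13 + 2 + 3 + 2 = 20 ≤ 25, value 9 + 15 + 18 + 17 = 59.
Best is crate F, crate A, crate H, crate G, and crate E with total value 62.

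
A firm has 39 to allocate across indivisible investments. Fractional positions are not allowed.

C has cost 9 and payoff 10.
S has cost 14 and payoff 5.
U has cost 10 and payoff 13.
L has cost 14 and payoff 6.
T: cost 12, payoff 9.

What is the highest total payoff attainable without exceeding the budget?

32

Allowing fractional choices, the relaxed optimum would be about 35.4, but investments are indivisible.
C + U + T: cost 9 + 10 + 12 = 31 ≤ 39, payoff 10 + 13 + 9 = 32.
C + U + L: cost 9 + 10 + 14 = 33 ≤ 39, payoff 10 + 13 + 6 = 29.
Best is C, U, and T with total payoff 32.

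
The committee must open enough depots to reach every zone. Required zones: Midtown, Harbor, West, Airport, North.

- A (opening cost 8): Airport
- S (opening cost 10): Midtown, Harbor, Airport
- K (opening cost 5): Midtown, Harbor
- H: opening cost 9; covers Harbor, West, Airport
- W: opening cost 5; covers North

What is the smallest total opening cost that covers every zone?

Choose K, H, and W: together they cover Midtown, Harbor, West, Airport, North — every zone.
Total opening cost: 5 + 9 + 5 = 19.
No cover costs less than 19.

19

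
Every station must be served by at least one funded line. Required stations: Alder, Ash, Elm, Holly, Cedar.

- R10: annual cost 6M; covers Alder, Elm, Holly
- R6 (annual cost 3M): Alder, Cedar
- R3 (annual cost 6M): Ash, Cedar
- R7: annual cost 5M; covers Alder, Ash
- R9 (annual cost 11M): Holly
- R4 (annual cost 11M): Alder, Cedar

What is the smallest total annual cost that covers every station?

12

The greedy cost-per-new-station heuristic would pick R6, R10, and R7 for 14, but a cheaper cover exists.
Choose R10 and R3: together they cover Alder, Ash, Elm, Holly, Cedar — every station.
Total annual cost: 6 + 6 = 12.
No cover costs less than 12.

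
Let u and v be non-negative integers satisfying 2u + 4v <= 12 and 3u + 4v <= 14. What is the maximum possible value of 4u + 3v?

(u,v)=(4,0): 2·4+4·0=8≤12, 3·4+4·0=12≤14, objective 16.
(u,v)=(3,1): 2·3+4·1=10≤12, 3·3+4·1=13≤14, objective 15.
(u,v)=(3,0): 2·3+4·0=6≤12, 3·3+4·0=9≤14, objective 12.
No feasible integer point exceeds 16.

16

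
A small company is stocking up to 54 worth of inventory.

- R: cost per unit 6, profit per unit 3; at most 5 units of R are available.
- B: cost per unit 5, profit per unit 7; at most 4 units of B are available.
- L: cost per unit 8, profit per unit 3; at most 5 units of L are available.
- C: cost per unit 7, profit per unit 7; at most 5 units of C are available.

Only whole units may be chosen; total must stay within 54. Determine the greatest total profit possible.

59

B has the best ratio (7/5); taking only B gives at most 4×7 = 28 (stopped by the supply cap of 4).
Mixing does better — 1×R, 4×B, and 4×C: cost 54 ≤ 54, profit 1·3 + 4·7 + 4·7 = 59.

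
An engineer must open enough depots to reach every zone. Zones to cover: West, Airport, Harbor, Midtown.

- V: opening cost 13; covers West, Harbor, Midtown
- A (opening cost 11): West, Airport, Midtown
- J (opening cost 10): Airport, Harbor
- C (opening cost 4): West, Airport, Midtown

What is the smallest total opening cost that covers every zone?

14

Choose J and C: together they cover West, Airport, Harbor, Midtown — every zone.
Total opening cost: 10 + 4 = 14.
No cover costs less than 14.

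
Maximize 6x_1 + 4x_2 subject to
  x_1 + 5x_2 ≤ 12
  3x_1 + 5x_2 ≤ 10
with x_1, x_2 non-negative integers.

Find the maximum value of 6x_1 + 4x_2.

18

(x_1,x_2)=(3,0) is feasible, giving 18.
(x_1,x_2)=(2,0) is feasible, giving 12.
The best lattice point is (3,0), giving 18.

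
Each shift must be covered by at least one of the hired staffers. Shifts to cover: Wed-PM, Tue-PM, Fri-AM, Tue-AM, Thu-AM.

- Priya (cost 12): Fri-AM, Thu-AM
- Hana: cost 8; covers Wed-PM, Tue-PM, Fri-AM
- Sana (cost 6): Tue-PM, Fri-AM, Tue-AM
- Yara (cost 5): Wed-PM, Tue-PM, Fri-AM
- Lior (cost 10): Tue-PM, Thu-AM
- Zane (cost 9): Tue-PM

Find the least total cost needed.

21

Choose Sana, Yara, and Lior: together they cover Wed-PM, Tue-PM, Fri-AM, Tue-AM, Thu-AM — every shift.
Total cost: 6 + 5 + 10 = 21.
No cover costs less than 21.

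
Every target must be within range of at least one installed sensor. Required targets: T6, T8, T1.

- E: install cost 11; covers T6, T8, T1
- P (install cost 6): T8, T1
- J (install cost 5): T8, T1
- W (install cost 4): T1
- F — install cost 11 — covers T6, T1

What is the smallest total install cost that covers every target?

The greedy cost-per-new-target heuristic would pick J and E for 16, but a cheaper cover exists.
E alone covers T6, T8, T1 — every target.
Total install cost: 11.
No cover costs less than 11.

11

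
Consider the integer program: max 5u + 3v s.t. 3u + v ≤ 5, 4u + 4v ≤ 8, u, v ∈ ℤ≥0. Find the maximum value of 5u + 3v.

8

(u,v)=(1,1): 3·1+1·1=4≤5, 4·1+4·1=8≤8, objective 8.
(u,v)=(0,2): 3·0+1·2=2≤5, 4·0+4·2=8≤8, objective 6.
(u,v)=(1,0): 3·1+1·0=3≤5, 4·1+4·0=4≤8, objective 5.
The best lattice point is (1,1), giving 8.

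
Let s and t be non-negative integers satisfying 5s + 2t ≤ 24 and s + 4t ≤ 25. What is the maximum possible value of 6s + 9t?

60

The continuous relaxation peaks at (2.56, 5.61) with value 65.83; rounding to a feasible lattice point costs some objective.
(s,t)=(1,6) is feasible, giving 60.
(s,t)=(2,5) is feasible, giving 57.
(s,t)=(3,4) is feasible, giving 54.
Maximum is 60 at (s,t)=(1,6).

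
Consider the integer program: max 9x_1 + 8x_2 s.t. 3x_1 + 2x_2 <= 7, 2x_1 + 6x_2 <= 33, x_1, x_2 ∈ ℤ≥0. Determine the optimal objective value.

25

The continuous relaxation peaks at (0, 3.5) with value 28.00; rounding to a feasible lattice point costs some objective.
(x_1,x_2)=(1,2): 3·1+2·2=7≤7, 2·1+6·2=14≤33, objective 25.
(x_1,x_2)=(0,3): 3·0+2·3=6≤7, 2·0+6·3=18≤33, objective 24.
(x_1,x_2)=(1,1): 3·1+2·1=5≤7, 2·1+6·1=8≤33, objective 17.
(x_1,x_2)=(0,2): 3·0+2·2=4≤7, 2·0+6·2=12≤33, objective 16.
The best lattice point is (1,2), giving 25.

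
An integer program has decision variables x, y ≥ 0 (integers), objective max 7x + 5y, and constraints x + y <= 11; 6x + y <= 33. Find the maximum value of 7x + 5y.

The continuous relaxation peaks at (4.4, 6.6) with value 63.80; rounding to a feasible lattice point costs some objective.
(x,y)=(4,7): 1·4+1·7=11≤11, 6·4+1·7=31≤33, objective 63.
(x,y)=(3,8): 1·3+1·8=11≤11, 6·3+1·8=26≤33, objective 61.
(x,y)=(4,6): 1·4+1·6=10≤11, 6·4+1·6=30≤33, objective 58.
Maximum is 63 at (x,y)=(4,7).

63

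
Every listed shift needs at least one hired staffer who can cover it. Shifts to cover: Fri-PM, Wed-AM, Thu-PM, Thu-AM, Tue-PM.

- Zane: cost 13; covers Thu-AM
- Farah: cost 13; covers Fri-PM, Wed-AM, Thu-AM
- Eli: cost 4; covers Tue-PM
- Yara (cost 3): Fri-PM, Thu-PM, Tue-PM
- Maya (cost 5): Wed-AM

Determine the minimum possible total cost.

The greedy cost-per-new-shift heuristic would pick Yara, Maya, and Zane for 21, but a cheaper cover exists.
Choose Farah and Yara: together they cover Fri-PM, Wed-AM, Thu-PM, Thu-AM, Tue-PM — every shift.
Total cost: 13 + 3 = 16.
No cover costs less than 16.

16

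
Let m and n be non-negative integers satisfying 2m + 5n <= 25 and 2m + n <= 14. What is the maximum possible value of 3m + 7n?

36

(m,n)=(5,3) is feasible, giving 36.
(m,n)=(4,3) is feasible, giving 33.
(m,n)=(6,2) is feasible, giving 32.
(m,n)=(5,2) is feasible, giving 29.
No feasible integer point exceeds 36.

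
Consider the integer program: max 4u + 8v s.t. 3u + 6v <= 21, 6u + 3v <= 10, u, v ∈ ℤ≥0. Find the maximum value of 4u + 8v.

24

(u,v)=(0,3) is feasible, giving 24.
(u,v)=(0,2) is feasible, giving 16.
Maximum is 24 at (u,v)=(0,3).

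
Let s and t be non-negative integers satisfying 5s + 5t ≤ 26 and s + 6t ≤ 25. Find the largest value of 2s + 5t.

22

Relaxing integrality, the LP optimum is 22.28 at (s,t) = (1.24, 3.96), which is not an integer point.
(s,t)=(1,4): 5·1+5·4=25≤26, 1·1+6·4=25≤25, objective 22.
(s,t)=(0,4): 5·0+5·4=20≤26, 1·0+6·4=24≤25, objective 20.
(s,t)=(2,3): 5·2+5·3=25≤26, 1·2+6·3=20≤25, objective 19.
No feasible integer point exceeds 22.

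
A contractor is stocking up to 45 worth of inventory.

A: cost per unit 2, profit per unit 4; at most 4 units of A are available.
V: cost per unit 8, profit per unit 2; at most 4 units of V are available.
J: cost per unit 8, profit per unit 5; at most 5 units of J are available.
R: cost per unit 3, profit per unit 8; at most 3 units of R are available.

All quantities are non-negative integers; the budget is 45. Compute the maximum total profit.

R has the best ratio (8/3); taking only R gives at most 3×8 = 24 (stopped by the supply cap of 3).
Mixing does better — 4×A, 3×J, and 3×R: cost 41 ≤ 45, profit 4·4 + 3·5 + 3·8 = 55.

55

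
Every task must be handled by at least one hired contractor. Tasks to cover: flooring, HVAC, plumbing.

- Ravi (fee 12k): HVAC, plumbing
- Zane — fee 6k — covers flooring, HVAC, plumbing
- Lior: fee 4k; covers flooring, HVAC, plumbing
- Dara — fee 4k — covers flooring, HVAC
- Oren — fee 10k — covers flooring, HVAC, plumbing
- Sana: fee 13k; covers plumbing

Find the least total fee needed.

This is an integer covering problem.
Lior alone covers flooring, HVAC, plumbing — every task.
Total fee: 4.
No cover costs less than 4.

4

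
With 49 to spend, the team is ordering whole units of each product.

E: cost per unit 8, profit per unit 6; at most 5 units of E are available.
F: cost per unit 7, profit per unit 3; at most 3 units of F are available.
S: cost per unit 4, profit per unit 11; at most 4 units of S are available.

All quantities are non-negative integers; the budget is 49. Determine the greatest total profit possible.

68

S has the best ratio (11/4); taking only S gives at most 4×11 = 44 (stopped by the supply cap of 4).
Mixing does better — 4×E and 4×S: cost 48 ≤ 49, profit 4·6 + 4·11 = 68.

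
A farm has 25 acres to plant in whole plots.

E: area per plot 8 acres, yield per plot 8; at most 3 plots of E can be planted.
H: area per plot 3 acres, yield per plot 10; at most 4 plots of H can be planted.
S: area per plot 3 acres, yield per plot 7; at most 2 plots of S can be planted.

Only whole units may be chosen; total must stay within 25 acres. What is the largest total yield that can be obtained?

H has the best ratio (10/3); taking only H gives at most 4×10 = 40 (stopped by the supply cap of 4).
Mixing does better — 1×E, 4×H, and 1×S: area 23 ≤ 25, yield 1·8 + 4·10 + 1·7 = 55.

55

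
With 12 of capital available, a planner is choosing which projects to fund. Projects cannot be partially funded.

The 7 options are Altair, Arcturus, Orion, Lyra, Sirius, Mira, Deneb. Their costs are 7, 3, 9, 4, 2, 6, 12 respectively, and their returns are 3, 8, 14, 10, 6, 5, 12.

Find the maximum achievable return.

This is a 0-1 knapsack instance.
Allowing fractional choices, the relaxed optimum would be about 28.7, but projects are indivisible.
Arcturus + Orion: cost 3 + 9 = 12 ≤ 12, return 8 + 14 = 22.
Arcturus + Lyra + Sirius: cost 3 + 4 + 2 = 9 ≤ 12, return 8 + 10 + 6 = 24.
Best is Arcturus, Lyra, and Sirius with total return 24.

24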